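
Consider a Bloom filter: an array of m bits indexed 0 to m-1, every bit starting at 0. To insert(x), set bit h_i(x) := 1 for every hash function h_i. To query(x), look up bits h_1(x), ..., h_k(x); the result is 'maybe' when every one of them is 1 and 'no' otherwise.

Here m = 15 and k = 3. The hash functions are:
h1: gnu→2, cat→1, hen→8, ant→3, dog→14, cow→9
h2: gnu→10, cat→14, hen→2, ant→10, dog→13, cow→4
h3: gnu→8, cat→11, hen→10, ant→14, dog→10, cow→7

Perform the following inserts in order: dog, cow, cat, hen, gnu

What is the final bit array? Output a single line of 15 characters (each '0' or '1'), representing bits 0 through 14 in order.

Start: bits=000000000000000
After insert 'dog': sets bits 10 13 14 -> bits=000000000010011
After insert 'cow': sets bits 4 7 9 -> bits=000010010110011
After insert 'cat': sets bits 1 11 14 -> bits=010010010111011
After insert 'hen': sets bits 2 8 10 -> bits=011010011111011
After insert 'gnu': sets bits 2 8 10 -> bits=011010011111011

Answer: 011010011111011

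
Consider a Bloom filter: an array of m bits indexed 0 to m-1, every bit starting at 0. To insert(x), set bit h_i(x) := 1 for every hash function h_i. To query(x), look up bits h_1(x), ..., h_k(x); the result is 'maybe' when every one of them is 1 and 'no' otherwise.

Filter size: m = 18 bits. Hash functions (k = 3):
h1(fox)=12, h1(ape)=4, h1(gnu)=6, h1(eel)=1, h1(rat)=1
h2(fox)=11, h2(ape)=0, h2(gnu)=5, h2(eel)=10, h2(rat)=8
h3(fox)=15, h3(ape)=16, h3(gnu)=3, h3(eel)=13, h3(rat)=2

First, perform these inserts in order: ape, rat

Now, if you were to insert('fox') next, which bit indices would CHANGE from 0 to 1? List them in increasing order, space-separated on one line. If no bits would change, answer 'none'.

Start: bits=000000000000000000
After insert 'ape': sets bits 0 4 16 -> bits=100010000000000010
After insert 'rat': sets bits 1 2 8 -> bits=111010001000000010
insert 'fox' would touch bits 11 12 15; currently bit11=0, bit12=0, bit15=0
Bits that are 0 among those (would change 0->1): 11 12 15

Answer: 11 12 15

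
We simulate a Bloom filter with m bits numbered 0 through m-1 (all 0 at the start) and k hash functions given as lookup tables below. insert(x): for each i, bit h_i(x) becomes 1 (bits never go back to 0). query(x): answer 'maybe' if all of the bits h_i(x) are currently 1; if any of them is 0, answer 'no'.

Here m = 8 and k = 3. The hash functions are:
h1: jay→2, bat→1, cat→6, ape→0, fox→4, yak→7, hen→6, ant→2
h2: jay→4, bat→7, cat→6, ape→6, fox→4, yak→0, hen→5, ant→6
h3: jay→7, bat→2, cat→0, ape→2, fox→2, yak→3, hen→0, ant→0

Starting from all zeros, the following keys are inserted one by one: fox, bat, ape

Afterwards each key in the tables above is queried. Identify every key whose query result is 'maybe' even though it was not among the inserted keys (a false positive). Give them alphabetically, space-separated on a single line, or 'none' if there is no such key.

Start: bits=00000000
After insert 'fox': sets bits 2 4 -> bits=00101000
After insert 'bat': sets bits 1 2 7 -> bits=01101001
After insert 'ape': sets bits 0 2 6 -> bits=11101011
Not inserted: ant cat hen jay yak — query each against bits=11101011:
query ant: checks bit0=1, bit2=1, bit6=1 (all 1) -> maybe => FALSE POSITIVE
query cat: checks bit0=1, bit6=1 (all 1) -> maybe => FALSE POSITIVE
query hen: checks bit0=1, bit5=0, bit6=1 (has a 0) -> no => not a false positive
query jay: checks bit2=1, bit4=1, bit7=1 (all 1) -> maybe => FALSE POSITIVE
query yak: checks bit0=1, bit3=0, bit7=1 (has a 0) -> no => not a false positive
False positives (alphabetical): ant cat jay

Answer: ant cat jay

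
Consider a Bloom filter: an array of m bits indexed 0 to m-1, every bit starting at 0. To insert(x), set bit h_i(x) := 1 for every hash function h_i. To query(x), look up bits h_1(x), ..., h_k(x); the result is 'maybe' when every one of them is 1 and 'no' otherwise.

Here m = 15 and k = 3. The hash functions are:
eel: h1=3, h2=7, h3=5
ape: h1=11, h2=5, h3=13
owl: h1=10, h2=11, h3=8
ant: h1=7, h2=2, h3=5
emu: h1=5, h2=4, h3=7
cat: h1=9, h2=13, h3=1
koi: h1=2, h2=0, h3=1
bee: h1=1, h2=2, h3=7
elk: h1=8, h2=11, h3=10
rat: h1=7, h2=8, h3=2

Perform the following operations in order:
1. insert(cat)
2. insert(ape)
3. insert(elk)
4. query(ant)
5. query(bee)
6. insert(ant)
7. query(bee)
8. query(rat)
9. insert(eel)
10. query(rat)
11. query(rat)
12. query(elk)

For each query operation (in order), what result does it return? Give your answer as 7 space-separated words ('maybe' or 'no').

Answer: no no maybe maybe maybe maybe maybe

Derivation:
Start: bits=000000000000000
Op 1: insert cat -> sets bits 1 9 13 -> bits=010000000100010
Op 2: insert ape -> sets bits 5 11 13 -> bits=010001000101010
Op 3: insert elk -> sets bits 8 10 11 -> bits=010001001111010
Op 4: query ant -> checks bit2=0, bit5=1, bit7=0 (has a 0) -> no
Op 5: query bee -> checks bit1=1, bit2=0, bit7=0 (has a 0) -> no
Op 6: insert ant -> sets bits 2 5 7 -> bits=011001011111010
Op 7: query bee -> checks bit1=1, bit2=1, bit7=1 (all 1) -> maybe
Op 8: query rat -> checks bit2=1, bit7=1, bit8=1 (all 1) -> maybe
Op 9: insert eel -> sets bits 3 5 7 -> bits=011101011111010
Op 10: query rat -> checks bit2=1, bit7=1, bit8=1 (all 1) -> maybe
Op 11: query rat -> checks bit2=1, bit7=1, bit8=1 (all 1) -> maybe
Op 12: query elk -> checks bit8=1, bit10=1, bit11=1 (all 1) -> maybe
Query results in order: no no maybe maybe maybe maybe maybe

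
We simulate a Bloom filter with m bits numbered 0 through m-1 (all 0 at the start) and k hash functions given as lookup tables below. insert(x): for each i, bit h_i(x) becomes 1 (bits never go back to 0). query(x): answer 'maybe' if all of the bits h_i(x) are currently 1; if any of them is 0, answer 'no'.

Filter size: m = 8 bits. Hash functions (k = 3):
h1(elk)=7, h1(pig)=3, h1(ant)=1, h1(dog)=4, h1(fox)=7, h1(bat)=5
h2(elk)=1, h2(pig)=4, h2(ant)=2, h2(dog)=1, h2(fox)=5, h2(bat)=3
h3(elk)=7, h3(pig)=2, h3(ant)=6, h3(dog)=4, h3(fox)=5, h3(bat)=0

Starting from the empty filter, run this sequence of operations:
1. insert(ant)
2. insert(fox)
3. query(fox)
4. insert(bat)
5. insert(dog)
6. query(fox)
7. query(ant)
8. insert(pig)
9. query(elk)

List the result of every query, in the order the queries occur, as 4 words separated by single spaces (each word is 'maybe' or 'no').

Start: bits=00000000
Op 1: insert ant -> sets bits 1 2 6 -> bits=01100010
Op 2: insert fox -> sets bits 5 7 -> bits=01100111
Op 3: query fox -> checks bit5=1, bit7=1 (all 1) -> maybe
Op 4: insert bat -> sets bits 0 3 5 -> bits=11110111
Op 5: insert dog -> sets bits 1 4 -> bits=11111111
Op 6: query fox -> checks bit5=1, bit7=1 (all 1) -> maybe
Op 7: query ant -> checks bit1=1, bit2=1, bit6=1 (all 1) -> maybe
Op 8: insert pig -> sets bits 2 3 4 -> bits=11111111
Op 9: query elk -> checks bit1=1, bit7=1 (all 1) -> maybe
Query results in order: maybe maybe maybe maybe

Answer: maybe maybe maybe maybe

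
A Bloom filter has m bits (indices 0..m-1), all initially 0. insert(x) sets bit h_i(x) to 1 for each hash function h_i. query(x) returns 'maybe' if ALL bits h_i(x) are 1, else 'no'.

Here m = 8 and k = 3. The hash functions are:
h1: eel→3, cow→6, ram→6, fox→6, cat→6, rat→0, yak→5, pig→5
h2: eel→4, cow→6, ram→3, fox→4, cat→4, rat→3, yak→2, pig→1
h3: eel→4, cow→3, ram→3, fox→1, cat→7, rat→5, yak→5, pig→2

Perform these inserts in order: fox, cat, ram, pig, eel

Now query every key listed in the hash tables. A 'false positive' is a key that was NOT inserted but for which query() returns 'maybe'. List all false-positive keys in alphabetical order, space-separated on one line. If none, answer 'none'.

Start: bits=00000000
After insert 'fox': sets bits 1 4 6 -> bits=01001010
After insert 'cat': sets bits 4 6 7 -> bits=01001011
After insert 'ram': sets bits 3 6 -> bits=01011011
After insert 'pig': sets bits 1 2 5 -> bits=01111111
After insert 'eel': sets bits 3 4 -> bits=01111111
Not inserted: cow rat yak — query each against bits=01111111:
query cow: checks bit3=1, bit6=1 (all 1) -> maybe => FALSE POSITIVE
query rat: checks bit0=0, bit3=1, bit5=1 (has a 0) -> no => not a false positive
query yak: checks bit2=1, bit5=1 (all 1) -> maybe => FALSE POSITIVE
False positives (alphabetical): cow yak

Answer: cow yak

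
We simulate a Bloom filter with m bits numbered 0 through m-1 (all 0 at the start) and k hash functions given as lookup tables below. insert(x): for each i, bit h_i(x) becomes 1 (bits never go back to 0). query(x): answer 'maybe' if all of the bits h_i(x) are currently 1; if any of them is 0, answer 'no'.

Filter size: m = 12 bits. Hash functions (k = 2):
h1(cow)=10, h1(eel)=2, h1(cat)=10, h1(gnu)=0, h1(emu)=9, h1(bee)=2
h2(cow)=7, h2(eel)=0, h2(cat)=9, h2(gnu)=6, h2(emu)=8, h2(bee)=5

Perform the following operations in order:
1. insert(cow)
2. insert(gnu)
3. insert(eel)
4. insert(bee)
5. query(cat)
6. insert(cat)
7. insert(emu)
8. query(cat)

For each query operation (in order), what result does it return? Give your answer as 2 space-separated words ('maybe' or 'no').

Start: bits=000000000000
Op 1: insert cow -> sets bits 7 10 -> bits=000000010010
Op 2: insert gnu -> sets bits 0 6 -> bits=100000110010
Op 3: insert eel -> sets bits 0 2 -> bits=101000110010
Op 4: insert bee -> sets bits 2 5 -> bits=101001110010
Op 5: query cat -> checks bit9=0, bit10=1 (has a 0) -> no
Op 6: insert cat -> sets bits 9 10 -> bits=101001110110
Op 7: insert emu -> sets bits 8 9 -> bits=101001111110
Op 8: query cat -> checks bit9=1, bit10=1 (all 1) -> maybe
Query results in order: no maybe

Answer: no maybe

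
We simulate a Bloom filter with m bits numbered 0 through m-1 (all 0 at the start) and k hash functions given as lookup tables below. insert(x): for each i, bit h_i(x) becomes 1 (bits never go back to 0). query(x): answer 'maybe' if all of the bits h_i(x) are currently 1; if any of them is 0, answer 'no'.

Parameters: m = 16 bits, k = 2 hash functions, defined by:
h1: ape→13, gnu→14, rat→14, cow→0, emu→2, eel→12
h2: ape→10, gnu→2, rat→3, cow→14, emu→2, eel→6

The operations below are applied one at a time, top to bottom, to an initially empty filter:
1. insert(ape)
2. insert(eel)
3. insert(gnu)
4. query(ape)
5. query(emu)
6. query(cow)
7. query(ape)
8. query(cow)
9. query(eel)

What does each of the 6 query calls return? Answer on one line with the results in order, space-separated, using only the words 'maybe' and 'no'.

Answer: maybe maybe no maybe no maybe

Derivation:
Start: bits=0000000000000000
Op 1: insert ape -> sets bits 10 13 -> bits=0000000000100100
Op 2: insert eel -> sets bits 6 12 -> bits=0000001000101100
Op 3: insert gnu -> sets bits 2 14 -> bits=0010001000101110
Op 4: query ape -> checks bit10=1, bit13=1 (all 1) -> maybe
Op 5: query emu -> checks bit2=1 (all 1) -> maybe
Op 6: query cow -> checks bit0=0, bit14=1 (has a 0) -> no
Op 7: query ape -> checks bit10=1, bit13=1 (all 1) -> maybe
Op 8: query cow -> checks bit0=0, bit14=1 (has a 0) -> no
Op 9: query eel -> checks bit6=1, bit12=1 (all 1) -> maybe
Query results in order: maybe maybe no maybe no maybe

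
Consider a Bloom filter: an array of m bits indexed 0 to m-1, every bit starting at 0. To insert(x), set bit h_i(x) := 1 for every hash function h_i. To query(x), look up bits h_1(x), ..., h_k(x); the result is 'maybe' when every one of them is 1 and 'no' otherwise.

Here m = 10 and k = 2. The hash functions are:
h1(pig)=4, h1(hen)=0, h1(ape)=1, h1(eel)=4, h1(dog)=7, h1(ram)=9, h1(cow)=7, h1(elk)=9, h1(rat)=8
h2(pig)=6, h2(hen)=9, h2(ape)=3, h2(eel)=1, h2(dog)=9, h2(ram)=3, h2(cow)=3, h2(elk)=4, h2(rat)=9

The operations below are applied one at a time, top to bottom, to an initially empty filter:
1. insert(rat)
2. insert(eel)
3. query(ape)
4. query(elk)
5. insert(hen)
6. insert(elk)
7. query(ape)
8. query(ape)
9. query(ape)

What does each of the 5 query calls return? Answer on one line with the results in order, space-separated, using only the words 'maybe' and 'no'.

Answer: no maybe no no no

Derivation:
Start: bits=0000000000
Op 1: insert rat -> sets bits 8 9 -> bits=0000000011
Op 2: insert eel -> sets bits 1 4 -> bits=0100100011
Op 3: query ape -> checks bit1=1, bit3=0 (has a 0) -> no
Op 4: query elk -> checks bit4=1, bit9=1 (all 1) -> maybe
Op 5: insert hen -> sets bits 0 9 -> bits=1100100011
Op 6: insert elk -> sets bits 4 9 -> bits=1100100011
Op 7: query ape -> checks bit1=1, bit3=0 (has a 0) -> no
Op 8: query ape -> checks bit1=1, bit3=0 (has a 0) -> no
Op 9: query ape -> checks bit1=1, bit3=0 (has a 0) -> no
Query results in order: no maybe no no no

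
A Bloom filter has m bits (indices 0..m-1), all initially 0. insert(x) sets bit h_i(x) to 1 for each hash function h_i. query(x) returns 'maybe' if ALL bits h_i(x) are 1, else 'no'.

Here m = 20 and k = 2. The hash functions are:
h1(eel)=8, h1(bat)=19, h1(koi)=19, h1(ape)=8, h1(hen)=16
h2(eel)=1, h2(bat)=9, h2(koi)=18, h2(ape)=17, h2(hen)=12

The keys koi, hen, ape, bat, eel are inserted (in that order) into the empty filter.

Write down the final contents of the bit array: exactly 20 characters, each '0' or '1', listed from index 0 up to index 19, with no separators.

Answer: 01000000110010001111

Derivation:
Start: bits=00000000000000000000
After insert 'koi': sets bits 18 19 -> bits=00000000000000000011
After insert 'hen': sets bits 12 16 -> bits=00000000000010001011
After insert 'ape': sets bits 8 17 -> bits=00000000100010001111
After insert 'bat': sets bits 9 19 -> bits=00000000110010001111
After insert 'eel': sets bits 1 8 -> bits=01000000110010001111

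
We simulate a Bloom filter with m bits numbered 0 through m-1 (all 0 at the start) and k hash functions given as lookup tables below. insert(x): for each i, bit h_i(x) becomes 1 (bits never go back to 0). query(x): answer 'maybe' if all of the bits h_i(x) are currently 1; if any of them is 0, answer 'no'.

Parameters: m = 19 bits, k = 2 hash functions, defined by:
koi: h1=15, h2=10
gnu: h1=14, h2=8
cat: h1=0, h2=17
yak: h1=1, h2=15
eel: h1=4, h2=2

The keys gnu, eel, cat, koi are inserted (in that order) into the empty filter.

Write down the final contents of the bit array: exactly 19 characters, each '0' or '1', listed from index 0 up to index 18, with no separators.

Start: bits=0000000000000000000
After insert 'gnu': sets bits 8 14 -> bits=0000000010000010000
After insert 'eel': sets bits 2 4 -> bits=0010100010000010000
After insert 'cat': sets bits 0 17 -> bits=1010100010000010010
After insert 'koi': sets bits 10 15 -> bits=1010100010100011010

Answer: 1010100010100011010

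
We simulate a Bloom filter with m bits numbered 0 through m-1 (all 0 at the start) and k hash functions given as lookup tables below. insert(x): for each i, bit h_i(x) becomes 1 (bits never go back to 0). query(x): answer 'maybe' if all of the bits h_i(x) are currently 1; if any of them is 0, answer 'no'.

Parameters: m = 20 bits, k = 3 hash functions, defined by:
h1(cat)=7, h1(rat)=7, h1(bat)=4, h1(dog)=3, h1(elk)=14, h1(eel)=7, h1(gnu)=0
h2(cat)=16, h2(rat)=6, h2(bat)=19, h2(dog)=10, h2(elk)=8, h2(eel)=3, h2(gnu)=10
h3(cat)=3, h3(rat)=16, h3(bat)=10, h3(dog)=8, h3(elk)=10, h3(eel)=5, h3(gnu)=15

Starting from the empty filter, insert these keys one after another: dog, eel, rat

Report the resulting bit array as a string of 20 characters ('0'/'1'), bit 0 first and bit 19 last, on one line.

Start: bits=00000000000000000000
After insert 'dog': sets bits 3 8 10 -> bits=00010000101000000000
After insert 'eel': sets bits 3 5 7 -> bits=00010101101000000000
After insert 'rat': sets bits 6 7 16 -> bits=00010111101000001000

Answer: 00010111101000001000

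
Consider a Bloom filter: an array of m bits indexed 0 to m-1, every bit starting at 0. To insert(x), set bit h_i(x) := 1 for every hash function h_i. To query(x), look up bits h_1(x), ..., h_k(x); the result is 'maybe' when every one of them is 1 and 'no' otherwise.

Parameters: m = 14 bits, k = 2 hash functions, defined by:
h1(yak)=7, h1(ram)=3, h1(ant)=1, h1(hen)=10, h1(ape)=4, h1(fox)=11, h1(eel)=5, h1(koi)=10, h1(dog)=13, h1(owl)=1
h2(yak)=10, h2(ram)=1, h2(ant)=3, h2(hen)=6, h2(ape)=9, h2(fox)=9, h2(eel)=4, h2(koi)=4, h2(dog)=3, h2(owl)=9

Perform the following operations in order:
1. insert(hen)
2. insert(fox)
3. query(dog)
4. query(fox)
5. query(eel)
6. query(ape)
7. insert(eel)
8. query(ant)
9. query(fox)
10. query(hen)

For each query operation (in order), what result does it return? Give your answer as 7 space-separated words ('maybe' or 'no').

Start: bits=00000000000000
Op 1: insert hen -> sets bits 6 10 -> bits=00000010001000
Op 2: insert fox -> sets bits 9 11 -> bits=00000010011100
Op 3: query dog -> checks bit3=0, bit13=0 (has a 0) -> no
Op 4: query fox -> checks bit9=1, bit11=1 (all 1) -> maybe
Op 5: query eel -> checks bit4=0, bit5=0 (has a 0) -> no
Op 6: query ape -> checks bit4=0, bit9=1 (has a 0) -> no
Op 7: insert eel -> sets bits 4 5 -> bits=00001110011100
Op 8: query ant -> checks bit1=0, bit3=0 (has a 0) -> no
Op 9: query fox -> checks bit9=1, bit11=1 (all 1) -> maybe
Op 10: query hen -> checks bit6=1, bit10=1 (all 1) -> maybe
Query results in order: no maybe no no no maybe maybe

Answer: no maybe no no no maybe maybe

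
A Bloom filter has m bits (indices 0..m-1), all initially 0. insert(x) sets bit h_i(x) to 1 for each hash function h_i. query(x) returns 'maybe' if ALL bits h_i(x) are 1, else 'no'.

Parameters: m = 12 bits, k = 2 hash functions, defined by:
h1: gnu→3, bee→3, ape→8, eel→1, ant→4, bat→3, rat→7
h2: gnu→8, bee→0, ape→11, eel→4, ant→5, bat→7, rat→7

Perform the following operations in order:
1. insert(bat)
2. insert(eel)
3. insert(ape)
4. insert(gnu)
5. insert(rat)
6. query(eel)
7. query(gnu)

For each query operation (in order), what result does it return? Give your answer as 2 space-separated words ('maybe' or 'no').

Answer: maybe maybe

Derivation:
Start: bits=000000000000
Op 1: insert bat -> sets bits 3 7 -> bits=000100010000
Op 2: insert eel -> sets bits 1 4 -> bits=010110010000
Op 3: insert ape -> sets bits 8 11 -> bits=010110011001
Op 4: insert gnu -> sets bits 3 8 -> bits=010110011001
Op 5: insert rat -> sets bits 7 -> bits=010110011001
Op 6: query eel -> checks bit1=1, bit4=1 (all 1) -> maybe
Op 7: query gnu -> checks bit3=1, bit8=1 (all 1) -> maybe
Query results in order: maybe maybe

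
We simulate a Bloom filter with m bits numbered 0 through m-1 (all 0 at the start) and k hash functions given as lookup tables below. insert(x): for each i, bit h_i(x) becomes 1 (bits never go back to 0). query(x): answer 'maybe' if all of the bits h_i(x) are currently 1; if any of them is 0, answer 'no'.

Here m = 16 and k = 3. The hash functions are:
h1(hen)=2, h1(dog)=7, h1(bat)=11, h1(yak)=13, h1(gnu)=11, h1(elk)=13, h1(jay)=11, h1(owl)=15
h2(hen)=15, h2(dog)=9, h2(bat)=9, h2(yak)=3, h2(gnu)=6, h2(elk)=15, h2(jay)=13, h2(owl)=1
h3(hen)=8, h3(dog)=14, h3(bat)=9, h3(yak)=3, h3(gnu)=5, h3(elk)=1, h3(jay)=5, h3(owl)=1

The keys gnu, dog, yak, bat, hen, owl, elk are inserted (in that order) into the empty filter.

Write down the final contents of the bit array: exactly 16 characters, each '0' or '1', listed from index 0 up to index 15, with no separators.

Answer: 0111011111010111

Derivation:
Start: bits=0000000000000000
After insert 'gnu': sets bits 5 6 11 -> bits=0000011000010000
After insert 'dog': sets bits 7 9 14 -> bits=0000011101010010
After insert 'yak': sets bits 3 13 -> bits=0001011101010110
After insert 'bat': sets bits 9 11 -> bits=0001011101010110
After insert 'hen': sets bits 2 8 15 -> bits=0011011111010111
After insert 'owl': sets bits 1 15 -> bits=0111011111010111
After insert 'elk': sets bits 1 13 15 -> bits=0111011111010111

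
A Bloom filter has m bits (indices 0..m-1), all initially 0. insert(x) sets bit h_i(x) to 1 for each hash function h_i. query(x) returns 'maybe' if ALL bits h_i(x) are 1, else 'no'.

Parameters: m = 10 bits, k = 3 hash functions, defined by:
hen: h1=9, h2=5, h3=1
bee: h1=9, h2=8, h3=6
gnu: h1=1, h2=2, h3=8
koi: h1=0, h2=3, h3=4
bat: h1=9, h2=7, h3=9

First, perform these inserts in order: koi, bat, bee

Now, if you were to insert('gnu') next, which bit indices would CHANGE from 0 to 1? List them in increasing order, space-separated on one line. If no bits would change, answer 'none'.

Answer: 1 2

Derivation:
Start: bits=0000000000
After insert 'koi': sets bits 0 3 4 -> bits=1001100000
After insert 'bat': sets bits 7 9 -> bits=1001100101
After insert 'bee': sets bits 6 8 9 -> bits=1001101111
insert 'gnu' would touch bits 1 2 8; currently bit1=0, bit2=0, bit8=1
Bits that are 0 among those (would change 0->1): 1 2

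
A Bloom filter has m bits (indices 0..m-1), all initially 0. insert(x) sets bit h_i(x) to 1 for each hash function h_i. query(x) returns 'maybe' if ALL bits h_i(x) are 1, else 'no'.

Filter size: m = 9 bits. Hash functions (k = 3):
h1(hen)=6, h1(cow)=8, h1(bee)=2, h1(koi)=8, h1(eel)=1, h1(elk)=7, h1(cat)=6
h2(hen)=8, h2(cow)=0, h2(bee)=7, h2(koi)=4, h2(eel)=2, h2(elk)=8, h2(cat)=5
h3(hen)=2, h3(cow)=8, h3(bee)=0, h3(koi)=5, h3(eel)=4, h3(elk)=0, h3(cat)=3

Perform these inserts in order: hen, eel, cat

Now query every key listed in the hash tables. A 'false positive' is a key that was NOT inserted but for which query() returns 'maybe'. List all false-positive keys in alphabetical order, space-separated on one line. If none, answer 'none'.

Answer: koi

Derivation:
Start: bits=000000000
After insert 'hen': sets bits 2 6 8 -> bits=001000101
After insert 'eel': sets bits 1 2 4 -> bits=011010101
After insert 'cat': sets bits 3 5 6 -> bits=011111101
Not inserted: bee cow elk koi — query each against bits=011111101:
query bee: checks bit0=0, bit2=1, bit7=0 (has a 0) -> no => not a false positive
query cow: checks bit0=0, bit8=1 (has a 0) -> no => not a false positive
query elk: checks bit0=0, bit7=0, bit8=1 (has a 0) -> no => not a false positive
query koi: checks bit4=1, bit5=1, bit8=1 (all 1) -> maybe => FALSE POSITIVE
False positives (alphabetical): koi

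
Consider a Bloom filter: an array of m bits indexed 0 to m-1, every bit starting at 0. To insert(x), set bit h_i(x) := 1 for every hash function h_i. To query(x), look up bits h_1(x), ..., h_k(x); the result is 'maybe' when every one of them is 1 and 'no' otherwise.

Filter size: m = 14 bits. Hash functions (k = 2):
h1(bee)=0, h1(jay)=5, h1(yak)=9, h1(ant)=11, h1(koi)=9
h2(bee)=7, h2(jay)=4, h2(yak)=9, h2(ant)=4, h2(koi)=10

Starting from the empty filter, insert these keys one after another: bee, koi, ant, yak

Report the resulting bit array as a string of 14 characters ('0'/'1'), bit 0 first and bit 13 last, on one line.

Answer: 10001001011100

Derivation:
Start: bits=00000000000000
After insert 'bee': sets bits 0 7 -> bits=10000001000000
After insert 'koi': sets bits 9 10 -> bits=10000001011000
After insert 'ant': sets bits 4 11 -> bits=10001001011100
After insert 'yak': sets bits 9 -> bits=10001001011100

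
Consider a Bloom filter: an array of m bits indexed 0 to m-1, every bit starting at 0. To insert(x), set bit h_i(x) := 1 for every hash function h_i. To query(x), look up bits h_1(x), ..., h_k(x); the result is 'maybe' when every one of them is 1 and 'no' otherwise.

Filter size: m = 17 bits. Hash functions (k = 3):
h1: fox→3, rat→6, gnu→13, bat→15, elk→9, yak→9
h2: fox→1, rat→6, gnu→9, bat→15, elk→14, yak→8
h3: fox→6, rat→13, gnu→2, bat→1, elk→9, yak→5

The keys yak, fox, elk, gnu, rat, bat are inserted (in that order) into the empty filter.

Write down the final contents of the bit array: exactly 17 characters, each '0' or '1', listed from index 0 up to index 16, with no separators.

Answer: 01110110110001110

Derivation:
Start: bits=00000000000000000
After insert 'yak': sets bits 5 8 9 -> bits=00000100110000000
After insert 'fox': sets bits 1 3 6 -> bits=01010110110000000
After insert 'elk': sets bits 9 14 -> bits=01010110110000100
After insert 'gnu': sets bits 2 9 13 -> bits=01110110110001100
After insert 'rat': sets bits 6 13 -> bits=01110110110001100
After insert 'bat': sets bits 1 15 -> bits=01110110110001110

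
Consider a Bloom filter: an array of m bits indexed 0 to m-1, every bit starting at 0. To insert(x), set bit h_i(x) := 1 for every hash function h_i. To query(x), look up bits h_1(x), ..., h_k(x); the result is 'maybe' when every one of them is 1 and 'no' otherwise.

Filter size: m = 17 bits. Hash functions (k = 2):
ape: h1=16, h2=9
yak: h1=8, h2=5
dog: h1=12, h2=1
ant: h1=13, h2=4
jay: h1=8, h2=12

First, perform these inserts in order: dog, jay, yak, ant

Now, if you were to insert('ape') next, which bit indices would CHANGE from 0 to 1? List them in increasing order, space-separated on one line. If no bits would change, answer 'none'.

Answer: 9 16

Derivation:
Start: bits=00000000000000000
After insert 'dog': sets bits 1 12 -> bits=01000000000010000
After insert 'jay': sets bits 8 12 -> bits=01000000100010000
After insert 'yak': sets bits 5 8 -> bits=01000100100010000
After insert 'ant': sets bits 4 13 -> bits=01001100100011000
insert 'ape' would touch bits 9 16; currently bit9=0, bit16=0
Bits that are 0 among those (would change 0->1): 9 16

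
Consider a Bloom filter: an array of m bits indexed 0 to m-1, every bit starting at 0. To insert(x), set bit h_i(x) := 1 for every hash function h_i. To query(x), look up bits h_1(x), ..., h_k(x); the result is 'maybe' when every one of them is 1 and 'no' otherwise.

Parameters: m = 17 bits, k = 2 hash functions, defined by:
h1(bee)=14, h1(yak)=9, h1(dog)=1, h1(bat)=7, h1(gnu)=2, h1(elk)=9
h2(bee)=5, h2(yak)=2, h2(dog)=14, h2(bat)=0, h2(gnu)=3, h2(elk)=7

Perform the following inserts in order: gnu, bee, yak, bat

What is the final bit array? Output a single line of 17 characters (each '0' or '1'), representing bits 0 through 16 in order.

Start: bits=00000000000000000
After insert 'gnu': sets bits 2 3 -> bits=00110000000000000
After insert 'bee': sets bits 5 14 -> bits=00110100000000100
After insert 'yak': sets bits 2 9 -> bits=00110100010000100
After insert 'bat': sets bits 0 7 -> bits=10110101010000100

Answer: 10110101010000100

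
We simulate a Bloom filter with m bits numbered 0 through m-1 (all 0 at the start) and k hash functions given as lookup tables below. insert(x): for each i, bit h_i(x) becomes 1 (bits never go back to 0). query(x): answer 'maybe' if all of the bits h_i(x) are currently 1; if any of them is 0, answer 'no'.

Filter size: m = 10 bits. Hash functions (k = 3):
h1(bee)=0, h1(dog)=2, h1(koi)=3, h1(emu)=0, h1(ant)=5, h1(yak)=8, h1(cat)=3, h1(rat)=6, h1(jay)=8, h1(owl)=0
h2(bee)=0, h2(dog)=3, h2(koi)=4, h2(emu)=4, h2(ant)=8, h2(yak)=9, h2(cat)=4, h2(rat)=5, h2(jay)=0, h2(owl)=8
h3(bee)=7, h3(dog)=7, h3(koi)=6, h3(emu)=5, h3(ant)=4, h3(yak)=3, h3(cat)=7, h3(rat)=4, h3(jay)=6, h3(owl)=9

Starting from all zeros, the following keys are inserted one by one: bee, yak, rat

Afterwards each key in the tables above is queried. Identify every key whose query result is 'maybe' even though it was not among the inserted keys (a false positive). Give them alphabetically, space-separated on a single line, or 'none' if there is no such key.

Start: bits=0000000000
After insert 'bee': sets bits 0 7 -> bits=1000000100
After insert 'yak': sets bits 3 8 9 -> bits=1001000111
After insert 'rat': sets bits 4 5 6 -> bits=1001111111
Not inserted: ant cat dog emu jay koi owl — query each against bits=1001111111:
query ant: checks bit4=1, bit5=1, bit8=1 (all 1) -> maybe => FALSE POSITIVE
query cat: checks bit3=1, bit4=1, bit7=1 (all 1) -> maybe => FALSE POSITIVE
query dog: checks bit2=0, bit3=1, bit7=1 (has a 0) -> no => not a false positive
query emu: checks bit0=1, bit4=1, bit5=1 (all 1) -> maybe => FALSE POSITIVE
query jay: checks bit0=1, bit6=1, bit8=1 (all 1) -> maybe => FALSE POSITIVE
query koi: checks bit3=1, bit4=1, bit6=1 (all 1) -> maybe => FALSE POSITIVE
query owl: checks bit0=1, bit8=1, bit9=1 (all 1) -> maybe => FALSE POSITIVE
False positives (alphabetical): ant cat emu jay koi owl

Answer: ant cat emu jay koi owl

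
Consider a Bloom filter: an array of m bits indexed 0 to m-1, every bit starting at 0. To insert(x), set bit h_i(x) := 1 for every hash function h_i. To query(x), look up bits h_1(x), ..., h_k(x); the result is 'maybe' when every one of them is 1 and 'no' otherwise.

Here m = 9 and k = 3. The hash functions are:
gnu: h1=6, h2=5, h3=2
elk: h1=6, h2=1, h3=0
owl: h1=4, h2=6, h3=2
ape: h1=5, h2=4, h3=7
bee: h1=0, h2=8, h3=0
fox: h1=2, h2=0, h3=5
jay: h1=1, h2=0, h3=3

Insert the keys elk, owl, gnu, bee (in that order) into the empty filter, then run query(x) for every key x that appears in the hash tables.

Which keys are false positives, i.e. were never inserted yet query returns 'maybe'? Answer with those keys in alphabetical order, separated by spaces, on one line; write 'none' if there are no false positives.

Answer: fox

Derivation:
Start: bits=000000000
After insert 'elk': sets bits 0 1 6 -> bits=110000100
After insert 'owl': sets bits 2 4 6 -> bits=111010100
After insert 'gnu': sets bits 2 5 6 -> bits=111011100
After insert 'bee': sets bits 0 8 -> bits=111011101
Not inserted: ape fox jay — query each against bits=111011101:
query ape: checks bit4=1, bit5=1, bit7=0 (has a 0) -> no => not a false positive
query fox: checks bit0=1, bit2=1, bit5=1 (all 1) -> maybe => FALSE POSITIVE
query jay: checks bit0=1, bit1=1, bit3=0 (has a 0) -> no => not a false positive
False positives (alphabetical): fox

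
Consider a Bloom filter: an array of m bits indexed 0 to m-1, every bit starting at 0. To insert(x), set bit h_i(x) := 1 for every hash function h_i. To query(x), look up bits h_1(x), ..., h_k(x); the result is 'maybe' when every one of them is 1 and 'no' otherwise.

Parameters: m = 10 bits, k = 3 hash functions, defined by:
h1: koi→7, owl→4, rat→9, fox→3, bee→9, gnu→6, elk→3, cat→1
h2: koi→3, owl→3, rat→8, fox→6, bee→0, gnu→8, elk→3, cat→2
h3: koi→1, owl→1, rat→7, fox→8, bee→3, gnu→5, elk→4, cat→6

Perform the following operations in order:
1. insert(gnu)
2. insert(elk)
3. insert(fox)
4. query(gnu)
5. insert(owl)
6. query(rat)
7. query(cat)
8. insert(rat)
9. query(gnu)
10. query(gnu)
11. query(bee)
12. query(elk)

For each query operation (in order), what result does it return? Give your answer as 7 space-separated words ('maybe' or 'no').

Answer: maybe no no maybe maybe no maybe

Derivation:
Start: bits=0000000000
Op 1: insert gnu -> sets bits 5 6 8 -> bits=0000011010
Op 2: insert elk -> sets bits 3 4 -> bits=0001111010
Op 3: insert fox -> sets bits 3 6 8 -> bits=0001111010
Op 4: query gnu -> checks bit5=1, bit6=1, bit8=1 (all 1) -> maybe
Op 5: insert owl -> sets bits 1 3 4 -> bits=0101111010
Op 6: query rat -> checks bit7=0, bit8=1, bit9=0 (has a 0) -> no
Op 7: query cat -> checks bit1=1, bit2=0, bit6=1 (has a 0) -> no
Op 8: insert rat -> sets bits 7 8 9 -> bits=0101111111
Op 9: query gnu -> checks bit5=1, bit6=1, bit8=1 (all 1) -> maybe
Op 10: query gnu -> checks bit5=1, bit6=1, bit8=1 (all 1) -> maybe
Op 11: query bee -> checks bit0=0, bit3=1, bit9=1 (has a 0) -> no
Op 12: query elk -> checks bit3=1, bit4=1 (all 1) -> maybe
Query results in order: maybe no no maybe maybe no maybe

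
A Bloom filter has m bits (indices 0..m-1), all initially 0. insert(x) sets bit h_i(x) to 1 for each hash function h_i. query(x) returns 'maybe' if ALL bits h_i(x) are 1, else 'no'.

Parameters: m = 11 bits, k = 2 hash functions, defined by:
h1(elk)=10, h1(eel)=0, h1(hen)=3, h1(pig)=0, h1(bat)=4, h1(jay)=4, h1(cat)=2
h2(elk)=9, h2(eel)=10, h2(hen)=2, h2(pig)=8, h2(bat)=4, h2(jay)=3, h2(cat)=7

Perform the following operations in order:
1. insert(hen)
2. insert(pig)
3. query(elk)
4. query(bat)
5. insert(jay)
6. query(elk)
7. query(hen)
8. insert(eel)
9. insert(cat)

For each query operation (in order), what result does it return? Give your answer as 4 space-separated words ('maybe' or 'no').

Start: bits=00000000000
Op 1: insert hen -> sets bits 2 3 -> bits=00110000000
Op 2: insert pig -> sets bits 0 8 -> bits=10110000100
Op 3: query elk -> checks bit9=0, bit10=0 (has a 0) -> no
Op 4: query bat -> checks bit4=0 (has a 0) -> no
Op 5: insert jay -> sets bits 3 4 -> bits=10111000100
Op 6: query elk -> checks bit9=0, bit10=0 (has a 0) -> no
Op 7: query hen -> checks bit2=1, bit3=1 (all 1) -> maybe
Op 8: insert eel -> sets bits 0 10 -> bits=10111000101
Op 9: insert cat -> sets bits 2 7 -> bits=10111001101
Query results in order: no no no maybe

Answer: no no no maybe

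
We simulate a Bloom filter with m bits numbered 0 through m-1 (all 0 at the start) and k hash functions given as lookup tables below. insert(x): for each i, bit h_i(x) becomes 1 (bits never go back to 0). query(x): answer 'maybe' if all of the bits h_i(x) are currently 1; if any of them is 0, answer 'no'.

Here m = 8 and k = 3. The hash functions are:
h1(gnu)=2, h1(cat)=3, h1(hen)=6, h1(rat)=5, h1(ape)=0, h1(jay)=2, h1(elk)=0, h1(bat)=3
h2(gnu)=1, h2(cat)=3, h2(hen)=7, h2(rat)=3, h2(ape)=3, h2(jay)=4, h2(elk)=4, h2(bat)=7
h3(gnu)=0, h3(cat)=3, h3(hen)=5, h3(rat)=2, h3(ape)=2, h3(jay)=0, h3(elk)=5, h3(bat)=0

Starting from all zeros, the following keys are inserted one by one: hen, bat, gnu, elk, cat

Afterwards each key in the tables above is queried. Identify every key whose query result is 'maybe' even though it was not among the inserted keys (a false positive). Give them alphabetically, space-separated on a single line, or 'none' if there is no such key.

Answer: ape jay rat

Derivation:
Start: bits=00000000
After insert 'hen': sets bits 5 6 7 -> bits=00000111
After insert 'bat': sets bits 0 3 7 -> bits=10010111
After insert 'gnu': sets bits 0 1 2 -> bits=11110111
After insert 'elk': sets bits 0 4 5 -> bits=11111111
After insert 'cat': sets bits 3 -> bits=11111111
Not inserted: ape jay rat — query each against bits=11111111:
query ape: checks bit0=1, bit2=1, bit3=1 (all 1) -> maybe => FALSE POSITIVE
query jay: checks bit0=1, bit2=1, bit4=1 (all 1) -> maybe => FALSE POSITIVE
query rat: checks bit2=1, bit3=1, bit5=1 (all 1) -> maybe => FALSE POSITIVE
False positives (alphabetical): ape jay rat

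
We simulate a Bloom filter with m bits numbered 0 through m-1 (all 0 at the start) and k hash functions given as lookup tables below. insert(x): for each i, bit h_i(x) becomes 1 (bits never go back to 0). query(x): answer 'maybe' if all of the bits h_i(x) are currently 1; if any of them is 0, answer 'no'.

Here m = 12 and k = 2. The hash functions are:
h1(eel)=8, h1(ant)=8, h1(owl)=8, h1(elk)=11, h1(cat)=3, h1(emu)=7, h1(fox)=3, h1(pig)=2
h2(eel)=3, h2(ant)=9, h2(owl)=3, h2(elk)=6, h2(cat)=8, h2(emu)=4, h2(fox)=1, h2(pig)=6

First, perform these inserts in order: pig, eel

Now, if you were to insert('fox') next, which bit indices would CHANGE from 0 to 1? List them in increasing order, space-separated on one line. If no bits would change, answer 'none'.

Start: bits=000000000000
After insert 'pig': sets bits 2 6 -> bits=001000100000
After insert 'eel': sets bits 3 8 -> bits=001100101000
insert 'fox' would touch bits 1 3; currently bit1=0, bit3=1
Bits that are 0 among those (would change 0->1): 1

Answer: 1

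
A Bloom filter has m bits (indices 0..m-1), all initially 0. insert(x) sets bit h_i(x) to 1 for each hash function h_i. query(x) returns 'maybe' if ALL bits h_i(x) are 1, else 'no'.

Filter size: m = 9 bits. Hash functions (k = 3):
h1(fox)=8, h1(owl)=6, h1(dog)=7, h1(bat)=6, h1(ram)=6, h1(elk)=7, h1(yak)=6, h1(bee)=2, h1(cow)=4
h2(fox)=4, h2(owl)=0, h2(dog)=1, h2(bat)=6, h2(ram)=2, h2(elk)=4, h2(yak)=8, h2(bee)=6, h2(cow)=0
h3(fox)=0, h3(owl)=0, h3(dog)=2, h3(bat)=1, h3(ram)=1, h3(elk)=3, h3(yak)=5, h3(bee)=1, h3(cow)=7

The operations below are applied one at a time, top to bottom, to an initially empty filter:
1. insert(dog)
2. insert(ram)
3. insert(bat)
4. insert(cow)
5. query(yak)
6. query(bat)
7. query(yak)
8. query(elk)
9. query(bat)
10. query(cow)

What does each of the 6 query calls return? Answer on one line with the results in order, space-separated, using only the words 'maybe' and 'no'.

Answer: no maybe no no maybe maybe

Derivation:
Start: bits=000000000
Op 1: insert dog -> sets bits 1 2 7 -> bits=011000010
Op 2: insert ram -> sets bits 1 2 6 -> bits=011000110
Op 3: insert bat -> sets bits 1 6 -> bits=011000110
Op 4: insert cow -> sets bits 0 4 7 -> bits=111010110
Op 5: query yak -> checks bit5=0, bit6=1, bit8=0 (has a 0) -> no
Op 6: query bat -> checks bit1=1, bit6=1 (all 1) -> maybe
Op 7: query yak -> checks bit5=0, bit6=1, bit8=0 (has a 0) -> no
Op 8: query elk -> checks bit3=0, bit4=1, bit7=1 (has a 0) -> no
Op 9: query bat -> checks bit1=1, bit6=1 (all 1) -> maybe
Op 10: query cow -> checks bit0=1, bit4=1, bit7=1 (all 1) -> maybe
Query results in order: no maybe no no maybe maybe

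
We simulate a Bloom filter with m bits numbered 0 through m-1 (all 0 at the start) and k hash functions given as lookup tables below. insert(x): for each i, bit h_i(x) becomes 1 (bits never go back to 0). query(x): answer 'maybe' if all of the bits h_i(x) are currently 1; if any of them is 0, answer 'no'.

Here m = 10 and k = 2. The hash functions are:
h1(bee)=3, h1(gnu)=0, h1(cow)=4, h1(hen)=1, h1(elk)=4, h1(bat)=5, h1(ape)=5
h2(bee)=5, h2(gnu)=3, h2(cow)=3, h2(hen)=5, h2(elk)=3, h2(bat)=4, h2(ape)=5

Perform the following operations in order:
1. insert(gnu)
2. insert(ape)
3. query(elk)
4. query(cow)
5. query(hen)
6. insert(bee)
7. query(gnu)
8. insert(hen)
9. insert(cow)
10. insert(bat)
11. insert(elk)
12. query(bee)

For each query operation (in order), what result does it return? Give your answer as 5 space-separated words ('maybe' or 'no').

Answer: no no no maybe maybe

Derivation:
Start: bits=0000000000
Op 1: insert gnu -> sets bits 0 3 -> bits=1001000000
Op 2: insert ape -> sets bits 5 -> bits=1001010000
Op 3: query elk -> checks bit3=1, bit4=0 (has a 0) -> no
Op 4: query cow -> checks bit3=1, bit4=0 (has a 0) -> no
Op 5: query hen -> checks bit1=0, bit5=1 (has a 0) -> no
Op 6: insert bee -> sets bits 3 5 -> bits=1001010000
Op 7: query gnu -> checks bit0=1, bit3=1 (all 1) -> maybe
Op 8: insert hen -> sets bits 1 5 -> bits=1101010000
Op 9: insert cow -> sets bits 3 4 -> bits=1101110000
Op 10: insert bat -> sets bits 4 5 -> bits=1101110000
Op 11: insert elk -> sets bits 3 4 -> bits=1101110000
Op 12: query bee -> checks bit3=1, bit5=1 (all 1) -> maybe
Query results in order: no no no maybe maybe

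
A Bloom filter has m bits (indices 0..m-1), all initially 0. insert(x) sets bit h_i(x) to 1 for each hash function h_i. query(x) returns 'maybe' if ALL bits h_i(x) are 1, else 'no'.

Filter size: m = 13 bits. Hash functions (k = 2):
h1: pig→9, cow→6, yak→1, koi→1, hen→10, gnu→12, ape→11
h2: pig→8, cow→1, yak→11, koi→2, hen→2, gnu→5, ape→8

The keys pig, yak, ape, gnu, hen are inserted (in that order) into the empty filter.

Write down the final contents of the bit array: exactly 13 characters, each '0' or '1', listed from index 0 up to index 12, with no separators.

Answer: 0110010011111

Derivation:
Start: bits=0000000000000
After insert 'pig': sets bits 8 9 -> bits=0000000011000
After insert 'yak': sets bits 1 11 -> bits=0100000011010
After insert 'ape': sets bits 8 11 -> bits=0100000011010
After insert 'gnu': sets bits 5 12 -> bits=0100010011011
After insert 'hen': sets bits 2 10 -> bits=0110010011111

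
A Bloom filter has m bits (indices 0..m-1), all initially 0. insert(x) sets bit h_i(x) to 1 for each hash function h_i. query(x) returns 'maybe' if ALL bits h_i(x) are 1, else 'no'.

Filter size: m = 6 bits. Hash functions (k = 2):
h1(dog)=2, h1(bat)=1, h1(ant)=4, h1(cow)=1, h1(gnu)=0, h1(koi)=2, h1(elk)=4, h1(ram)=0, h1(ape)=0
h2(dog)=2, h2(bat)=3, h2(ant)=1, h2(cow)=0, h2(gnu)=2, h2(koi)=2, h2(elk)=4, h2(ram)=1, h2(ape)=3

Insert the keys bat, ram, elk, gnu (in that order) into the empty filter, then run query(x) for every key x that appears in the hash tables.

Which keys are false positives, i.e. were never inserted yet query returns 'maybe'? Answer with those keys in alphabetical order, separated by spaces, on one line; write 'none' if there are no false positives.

Answer: ant ape cow dog koi

Derivation:
Start: bits=000000
After insert 'bat': sets bits 1 3 -> bits=010100
After insert 'ram': sets bits 0 1 -> bits=110100
After insert 'elk': sets bits 4 -> bits=110110
After insert 'gnu': sets bits 0 2 -> bits=111110
Not inserted: ant ape cow dog koi — query each against bits=111110:
query ant: checks bit1=1, bit4=1 (all 1) -> maybe => FALSE POSITIVE
query ape: checks bit0=1, bit3=1 (all 1) -> maybe => FALSE POSITIVE
query cow: checks bit0=1, bit1=1 (all 1) -> maybe => FALSE POSITIVE
query dog: checks bit2=1 (all 1) -> maybe => FALSE POSITIVE
query koi: checks bit2=1 (all 1) -> maybe => FALSE POSITIVE
False positives (alphabetical): ant ape cow dog koi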